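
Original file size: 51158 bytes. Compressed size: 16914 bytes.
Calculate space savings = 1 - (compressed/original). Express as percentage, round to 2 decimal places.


ratio = compressed/original = 16914/51158 = 0.330623
savings = 1 - ratio = 1 - 0.330623 = 0.669377
as a percentage: 0.669377 * 100 = 66.94%

Space savings = 1 - 16914/51158 = 66.94%


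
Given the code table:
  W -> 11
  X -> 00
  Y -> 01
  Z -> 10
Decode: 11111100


Decoding:
11 -> W
11 -> W
11 -> W
00 -> X


Result: WWWX


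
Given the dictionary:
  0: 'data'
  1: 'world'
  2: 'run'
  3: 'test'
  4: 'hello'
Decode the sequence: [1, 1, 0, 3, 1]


Look up each index in the dictionary:
  1 -> 'world'
  1 -> 'world'
  0 -> 'data'
  3 -> 'test'
  1 -> 'world'

Decoded: "world world data test world"


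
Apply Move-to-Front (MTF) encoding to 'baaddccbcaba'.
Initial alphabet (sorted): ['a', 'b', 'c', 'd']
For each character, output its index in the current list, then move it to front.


MTF encoding:
'b': index 1 in ['a', 'b', 'c', 'd'] -> ['b', 'a', 'c', 'd']
'a': index 1 in ['b', 'a', 'c', 'd'] -> ['a', 'b', 'c', 'd']
'a': index 0 in ['a', 'b', 'c', 'd'] -> ['a', 'b', 'c', 'd']
'd': index 3 in ['a', 'b', 'c', 'd'] -> ['d', 'a', 'b', 'c']
'd': index 0 in ['d', 'a', 'b', 'c'] -> ['d', 'a', 'b', 'c']
'c': index 3 in ['d', 'a', 'b', 'c'] -> ['c', 'd', 'a', 'b']
'c': index 0 in ['c', 'd', 'a', 'b'] -> ['c', 'd', 'a', 'b']
'b': index 3 in ['c', 'd', 'a', 'b'] -> ['b', 'c', 'd', 'a']
'c': index 1 in ['b', 'c', 'd', 'a'] -> ['c', 'b', 'd', 'a']
'a': index 3 in ['c', 'b', 'd', 'a'] -> ['a', 'c', 'b', 'd']
'b': index 2 in ['a', 'c', 'b', 'd'] -> ['b', 'a', 'c', 'd']
'a': index 1 in ['b', 'a', 'c', 'd'] -> ['a', 'b', 'c', 'd']


Output: [1, 1, 0, 3, 0, 3, 0, 3, 1, 3, 2, 1]


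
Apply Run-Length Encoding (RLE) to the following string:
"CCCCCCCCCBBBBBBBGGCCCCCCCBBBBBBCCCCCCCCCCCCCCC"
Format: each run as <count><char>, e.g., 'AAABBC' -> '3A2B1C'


Scanning runs left to right:
  i=0: run of 'C' x 9 -> '9C'
  i=9: run of 'B' x 7 -> '7B'
  i=16: run of 'G' x 2 -> '2G'
  i=18: run of 'C' x 7 -> '7C'
  i=25: run of 'B' x 6 -> '6B'
  i=31: run of 'C' x 15 -> '15C'

RLE = 9C7B2G7C6B15C


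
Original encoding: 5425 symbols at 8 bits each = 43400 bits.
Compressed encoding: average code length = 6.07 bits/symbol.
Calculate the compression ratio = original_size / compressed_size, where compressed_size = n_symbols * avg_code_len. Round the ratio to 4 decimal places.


original_size = n_symbols * orig_bits = 5425 * 8 = 43400 bits
compressed_size = n_symbols * avg_code_len = 5425 * 6.07 = 32929.75 bits
ratio = original_size / compressed_size = 43400 / 32929.75 = 1.318

Compression ratio = 1.318


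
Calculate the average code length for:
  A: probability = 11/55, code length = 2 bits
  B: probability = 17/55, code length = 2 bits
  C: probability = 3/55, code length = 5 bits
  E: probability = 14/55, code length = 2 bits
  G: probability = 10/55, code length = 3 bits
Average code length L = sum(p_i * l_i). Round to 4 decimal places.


Weighted contributions p_i * l_i:
  A: (11/55) * 2 = 22/55
  B: (17/55) * 2 = 34/55
  C: (3/55) * 5 = 15/55
  E: (14/55) * 2 = 28/55
  G: (10/55) * 3 = 30/55
Sum = (22 + 34 + 15 + 28 + 30)/55 = 129/55

L = 129/55 = 2.3455 bits/symbol


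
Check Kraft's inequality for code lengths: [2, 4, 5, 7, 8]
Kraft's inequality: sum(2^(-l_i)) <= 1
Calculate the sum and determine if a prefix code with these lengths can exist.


Sum = 2^(-2) + 2^(-4) + 2^(-5) + 2^(-7) + 2^(-8)
    = 0.25 + 0.0625 + 0.03125 + 0.0078125 + 0.00390625
    = 91/256 = 0.35546875
Since 0.35546875 <= 1, Kraft's inequality IS satisfied.
A prefix code with these lengths CAN exist.

Kraft sum = 0.35546875. Satisfied.


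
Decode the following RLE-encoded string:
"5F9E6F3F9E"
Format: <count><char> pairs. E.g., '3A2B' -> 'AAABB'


Expanding each <count><char> pair:
  5F -> 'FFFFF'
  9E -> 'EEEEEEEEE'
  6F -> 'FFFFFF'
  3F -> 'FFF'
  9E -> 'EEEEEEEEE'

Decoded = FFFFFEEEEEEEEEFFFFFFFFFEEEEEEEEE


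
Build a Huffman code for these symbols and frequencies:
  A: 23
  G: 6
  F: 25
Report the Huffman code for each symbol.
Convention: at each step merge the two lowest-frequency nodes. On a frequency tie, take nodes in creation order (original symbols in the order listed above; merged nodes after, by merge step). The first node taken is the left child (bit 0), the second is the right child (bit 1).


Huffman tree construction:
Step 1: Merge G(6) + A(23) = 29
Step 2: Merge F(25) + (G+A)(29) = 54
Read each symbol's code off the tree from the root (left child = 0, right child = 1).

Codes:
  A: 11 (length 2)
  G: 10 (length 2)
  F: 0 (length 1)
Average code length: 83/54 = 1.5370 bits/symbol


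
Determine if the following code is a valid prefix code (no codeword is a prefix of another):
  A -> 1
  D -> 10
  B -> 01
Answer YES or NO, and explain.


Checking each pair (does one codeword prefix another?):
  A='1' vs D='10': prefix -- VIOLATION

NO -- this is NOT a valid prefix code. A (1) is a prefix of D (10).


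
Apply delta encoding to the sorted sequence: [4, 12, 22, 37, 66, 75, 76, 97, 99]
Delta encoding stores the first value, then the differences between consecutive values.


First value: 4
Deltas:
  12 - 4 = 8
  22 - 12 = 10
  37 - 22 = 15
  66 - 37 = 29
  75 - 66 = 9
  76 - 75 = 1
  97 - 76 = 21
  99 - 97 = 2


Delta encoded: [4, 8, 10, 15, 29, 9, 1, 21, 2]


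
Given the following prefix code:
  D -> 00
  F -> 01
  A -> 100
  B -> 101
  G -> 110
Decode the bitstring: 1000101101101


Decoding step by step:
Bits 100 -> A
Bits 01 -> F
Bits 01 -> F
Bits 101 -> B
Bits 101 -> B


Decoded message: AFFBB


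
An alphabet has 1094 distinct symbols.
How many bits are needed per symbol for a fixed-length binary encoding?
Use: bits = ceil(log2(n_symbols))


log2(1094) = 10.0954
Bracket: 2^10 = 1024 < 1094 <= 2^11 = 2048
So ceil(log2(1094)) = 11

bits = ceil(log2(1094)) = ceil(10.0954) = 11 bits


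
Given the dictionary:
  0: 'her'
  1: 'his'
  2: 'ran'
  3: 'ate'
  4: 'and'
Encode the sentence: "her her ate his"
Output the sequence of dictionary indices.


Look up each word in the dictionary:
  'her' -> 0
  'her' -> 0
  'ate' -> 3
  'his' -> 1

Encoded: [0, 0, 3, 1]


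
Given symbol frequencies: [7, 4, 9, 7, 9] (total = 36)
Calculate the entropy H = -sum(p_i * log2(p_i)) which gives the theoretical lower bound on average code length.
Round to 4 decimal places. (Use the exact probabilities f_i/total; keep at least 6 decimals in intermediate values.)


Per-symbol terms -p_i * log2(p_i) with p_i = f_i/36:
  p = 7/36 = 0.194444: log2(p) = -2.362570, -p*log2(p) = 0.459389
  p = 4/36 = 0.111111: log2(p) = -3.169925, -p*log2(p) = 0.352214
  p = 9/36 = 0.250000: log2(p) = -2.000000, -p*log2(p) = 0.500000
  p = 7/36 = 0.194444: log2(p) = -2.362570, -p*log2(p) = 0.459389
  p = 9/36 = 0.250000: log2(p) = -2.000000, -p*log2(p) = 0.500000
H = 0.459389 + 0.352214 + 0.500000 + 0.459389 + 0.500000 = 2.270992

H = 2.271 bits/symbol


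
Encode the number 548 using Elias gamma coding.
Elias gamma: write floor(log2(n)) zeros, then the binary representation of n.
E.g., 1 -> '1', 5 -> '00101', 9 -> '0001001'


num_bits = floor(log2(548)) + 1 = 10
leading_zeros = num_bits - 1 = 9
binary(548) = 1000100100

Elias gamma(548) = '000000000' + '1000100100' = 0000000001000100100 (19 bits)


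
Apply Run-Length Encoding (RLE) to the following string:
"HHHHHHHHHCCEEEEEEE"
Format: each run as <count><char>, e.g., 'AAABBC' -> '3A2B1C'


Scanning runs left to right:
  i=0: run of 'H' x 9 -> '9H'
  i=9: run of 'C' x 2 -> '2C'
  i=11: run of 'E' x 7 -> '7E'

RLE = 9H2C7E


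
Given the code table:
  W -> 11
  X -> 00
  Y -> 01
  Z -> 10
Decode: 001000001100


Decoding:
00 -> X
10 -> Z
00 -> X
00 -> X
11 -> W
00 -> X


Result: XZXXWX


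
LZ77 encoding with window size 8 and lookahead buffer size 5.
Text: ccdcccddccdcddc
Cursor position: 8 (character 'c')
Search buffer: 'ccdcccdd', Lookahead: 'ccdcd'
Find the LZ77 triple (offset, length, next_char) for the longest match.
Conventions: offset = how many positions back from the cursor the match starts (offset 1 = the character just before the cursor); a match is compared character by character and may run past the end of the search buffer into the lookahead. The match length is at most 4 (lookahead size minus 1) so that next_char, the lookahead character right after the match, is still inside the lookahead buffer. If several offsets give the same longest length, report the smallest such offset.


Try each offset into the search buffer:
  offset=1 (pos 7, char 'd'): match length 0
  offset=2 (pos 6, char 'd'): match length 0
  offset=3 (pos 5, char 'c'): match length 1
  offset=4 (pos 4, char 'c'): match length 3
  offset=5 (pos 3, char 'c'): match length 2
  offset=6 (pos 2, char 'd'): match length 0
  offset=7 (pos 1, char 'c'): match length 1
  offset=8 (pos 0, char 'c'): match length 4
Longest match has length 4 at offset 8.
next_char = character at position 8 + 4 = 12 -> 'd'

Best match: offset=8, length=4 (matching 'ccdc' starting at position 0)
LZ77 triple: (8, 4, 'd')


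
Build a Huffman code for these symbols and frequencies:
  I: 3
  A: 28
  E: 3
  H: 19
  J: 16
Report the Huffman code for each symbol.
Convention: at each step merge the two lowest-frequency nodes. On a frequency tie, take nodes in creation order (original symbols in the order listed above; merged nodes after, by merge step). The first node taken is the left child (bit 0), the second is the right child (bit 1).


Huffman tree construction:
Step 1: Merge I(3) + E(3) = 6
Step 2: Merge (I+E)(6) + J(16) = 22
Step 3: Merge H(19) + ((I+E)+J)(22) = 41
Step 4: Merge A(28) + (H+((I+E)+J))(41) = 69
Read each symbol's code off the tree from the root (left child = 0, right child = 1).

Codes:
  I: 1100 (length 4)
  A: 0 (length 1)
  E: 1101 (length 4)
  H: 10 (length 2)
  J: 111 (length 3)
Average code length: 138/69 = 2.0000 bits/symbol


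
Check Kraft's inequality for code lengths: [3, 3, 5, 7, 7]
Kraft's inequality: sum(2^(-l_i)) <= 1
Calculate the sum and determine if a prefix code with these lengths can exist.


Sum = 2^(-3) + 2^(-3) + 2^(-5) + 2^(-7) + 2^(-7)
    = 0.125 + 0.125 + 0.03125 + 0.0078125 + 0.0078125
    = 38/128 = 0.296875
Since 0.296875 <= 1, Kraft's inequality IS satisfied.
A prefix code with these lengths CAN exist.

Kraft sum = 0.296875. Satisfied.


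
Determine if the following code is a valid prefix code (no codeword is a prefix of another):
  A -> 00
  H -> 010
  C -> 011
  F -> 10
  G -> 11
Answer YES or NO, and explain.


Checking each pair (does one codeword prefix another?):
  A='00' vs H='010': no prefix
  A='00' vs C='011': no prefix
  A='00' vs F='10': no prefix
  A='00' vs G='11': no prefix
  H='010' vs A='00': no prefix
  H='010' vs C='011': no prefix
  H='010' vs F='10': no prefix
  H='010' vs G='11': no prefix
  C='011' vs A='00': no prefix
  C='011' vs H='010': no prefix
  C='011' vs F='10': no prefix
  C='011' vs G='11': no prefix
  F='10' vs A='00': no prefix
  F='10' vs H='010': no prefix
  F='10' vs C='011': no prefix
  F='10' vs G='11': no prefix
  G='11' vs A='00': no prefix
  G='11' vs H='010': no prefix
  G='11' vs C='011': no prefix
  G='11' vs F='10': no prefix
No violation found over all pairs.

YES -- this is a valid prefix code. No codeword is a prefix of any other codeword.


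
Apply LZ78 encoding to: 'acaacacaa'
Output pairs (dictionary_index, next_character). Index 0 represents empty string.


LZ78 encoding steps:
Dictionary: {0: ''}
Step 1: w='' (idx 0), next='a' -> output (0, 'a'), add 'a' as idx 1
Step 2: w='' (idx 0), next='c' -> output (0, 'c'), add 'c' as idx 2
Step 3: w='a' (idx 1), next='a' -> output (1, 'a'), add 'aa' as idx 3
Step 4: w='c' (idx 2), next='a' -> output (2, 'a'), add 'ca' as idx 4
Step 5: w='ca' (idx 4), next='a' -> output (4, 'a'), add 'caa' as idx 5


Encoded: [(0, 'a'), (0, 'c'), (1, 'a'), (2, 'a'), (4, 'a')]


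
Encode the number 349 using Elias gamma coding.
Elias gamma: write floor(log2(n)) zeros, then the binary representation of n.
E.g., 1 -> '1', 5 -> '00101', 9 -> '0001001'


num_bits = floor(log2(349)) + 1 = 9
leading_zeros = num_bits - 1 = 8
binary(349) = 101011101

Elias gamma(349) = '00000000' + '101011101' = 00000000101011101 (17 bits)


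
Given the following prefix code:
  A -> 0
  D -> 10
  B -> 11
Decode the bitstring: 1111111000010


Decoding step by step:
Bits 11 -> B
Bits 11 -> B
Bits 11 -> B
Bits 10 -> D
Bits 0 -> A
Bits 0 -> A
Bits 0 -> A
Bits 10 -> D


Decoded message: BBBDAAAD


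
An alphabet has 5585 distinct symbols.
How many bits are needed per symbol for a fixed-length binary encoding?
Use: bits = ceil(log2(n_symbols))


log2(5585) = 12.4473
Bracket: 2^12 = 4096 < 5585 <= 2^13 = 8192
So ceil(log2(5585)) = 13

bits = ceil(log2(5585)) = ceil(12.4473) = 13 bits


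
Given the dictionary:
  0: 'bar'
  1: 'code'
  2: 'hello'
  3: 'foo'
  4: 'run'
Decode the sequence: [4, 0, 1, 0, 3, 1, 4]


Look up each index in the dictionary:
  4 -> 'run'
  0 -> 'bar'
  1 -> 'code'
  0 -> 'bar'
  3 -> 'foo'
  1 -> 'code'
  4 -> 'run'

Decoded: "run bar code bar foo code run"


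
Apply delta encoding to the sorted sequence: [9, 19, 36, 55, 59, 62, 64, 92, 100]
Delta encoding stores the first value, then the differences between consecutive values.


First value: 9
Deltas:
  19 - 9 = 10
  36 - 19 = 17
  55 - 36 = 19
  59 - 55 = 4
  62 - 59 = 3
  64 - 62 = 2
  92 - 64 = 28
  100 - 92 = 8


Delta encoded: [9, 10, 17, 19, 4, 3, 2, 28, 8]


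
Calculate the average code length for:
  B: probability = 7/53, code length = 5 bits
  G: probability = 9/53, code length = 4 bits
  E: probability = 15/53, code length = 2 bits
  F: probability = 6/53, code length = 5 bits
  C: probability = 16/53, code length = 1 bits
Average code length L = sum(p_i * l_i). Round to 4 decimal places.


Weighted contributions p_i * l_i:
  B: (7/53) * 5 = 35/53
  G: (9/53) * 4 = 36/53
  E: (15/53) * 2 = 30/53
  F: (6/53) * 5 = 30/53
  C: (16/53) * 1 = 16/53
Sum = (35 + 36 + 30 + 30 + 16)/53 = 147/53

L = 147/53 = 2.7736 bits/symbol


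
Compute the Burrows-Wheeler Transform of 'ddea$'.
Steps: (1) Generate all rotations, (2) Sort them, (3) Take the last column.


Rotations (sorted):
  0: $ddea -> last char: a
  1: a$dde -> last char: e
  2: ddea$ -> last char: $
  3: dea$d -> last char: d
  4: ea$dd -> last char: d


BWT = ae$dd


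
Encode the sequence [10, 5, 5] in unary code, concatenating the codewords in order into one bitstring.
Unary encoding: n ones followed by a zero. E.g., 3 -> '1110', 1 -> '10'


Encode each number as n ones followed by a terminating 0:
  10 -> 11111111110 (11 bits)
  5 -> 111110 (6 bits)
  5 -> 111110 (6 bits)
Total length = 11 + 6 + 6 = 23 bits.

Unary([10, 5, 5]) = 11111111110111110111110 (23 bits)


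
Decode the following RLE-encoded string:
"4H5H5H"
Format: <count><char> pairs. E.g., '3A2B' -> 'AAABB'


Expanding each <count><char> pair:
  4H -> 'HHHH'
  5H -> 'HHHHH'
  5H -> 'HHHHH'

Decoded = HHHHHHHHHHHHHH


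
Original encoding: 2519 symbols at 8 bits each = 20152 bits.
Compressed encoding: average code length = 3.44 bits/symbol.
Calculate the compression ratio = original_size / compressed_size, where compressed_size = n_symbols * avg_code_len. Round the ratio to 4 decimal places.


original_size = n_symbols * orig_bits = 2519 * 8 = 20152 bits
compressed_size = n_symbols * avg_code_len = 2519 * 3.44 = 8665.36 bits
ratio = original_size / compressed_size = 20152 / 8665.36 = 2.3256

Compression ratio = 2.3256


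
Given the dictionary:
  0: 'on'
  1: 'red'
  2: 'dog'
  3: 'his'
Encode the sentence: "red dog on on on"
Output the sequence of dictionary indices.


Look up each word in the dictionary:
  'red' -> 1
  'dog' -> 2
  'on' -> 0
  'on' -> 0
  'on' -> 0

Encoded: [1, 2, 0, 0, 0]


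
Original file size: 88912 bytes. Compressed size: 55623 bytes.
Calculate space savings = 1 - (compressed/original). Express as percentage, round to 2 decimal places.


ratio = compressed/original = 55623/88912 = 0.625596
savings = 1 - ratio = 1 - 0.625596 = 0.374404
as a percentage: 0.374404 * 100 = 37.44%

Space savings = 1 - 55623/88912 = 37.44%


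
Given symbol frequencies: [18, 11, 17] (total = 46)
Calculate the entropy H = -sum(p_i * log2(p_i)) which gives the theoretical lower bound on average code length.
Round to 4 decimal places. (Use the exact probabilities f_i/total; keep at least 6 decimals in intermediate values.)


Per-symbol terms -p_i * log2(p_i) with p_i = f_i/46:
  p = 18/46 = 0.391304: log2(p) = -1.353637, -p*log2(p) = 0.529684
  p = 11/46 = 0.239130: log2(p) = -2.064130, -p*log2(p) = 0.493596
  p = 17/46 = 0.369565: log2(p) = -1.436099, -p*log2(p) = 0.530732
H = 0.529684 + 0.493596 + 0.530732 = 1.554012

H = 1.554 bits/symbol


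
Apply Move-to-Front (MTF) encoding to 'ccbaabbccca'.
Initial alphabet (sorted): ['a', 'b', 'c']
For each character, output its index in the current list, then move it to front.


MTF encoding:
'c': index 2 in ['a', 'b', 'c'] -> ['c', 'a', 'b']
'c': index 0 in ['c', 'a', 'b'] -> ['c', 'a', 'b']
'b': index 2 in ['c', 'a', 'b'] -> ['b', 'c', 'a']
'a': index 2 in ['b', 'c', 'a'] -> ['a', 'b', 'c']
'a': index 0 in ['a', 'b', 'c'] -> ['a', 'b', 'c']
'b': index 1 in ['a', 'b', 'c'] -> ['b', 'a', 'c']
'b': index 0 in ['b', 'a', 'c'] -> ['b', 'a', 'c']
'c': index 2 in ['b', 'a', 'c'] -> ['c', 'b', 'a']
'c': index 0 in ['c', 'b', 'a'] -> ['c', 'b', 'a']
'c': index 0 in ['c', 'b', 'a'] -> ['c', 'b', 'a']
'a': index 2 in ['c', 'b', 'a'] -> ['a', 'c', 'b']


Output: [2, 0, 2, 2, 0, 1, 0, 2, 0, 0, 2]


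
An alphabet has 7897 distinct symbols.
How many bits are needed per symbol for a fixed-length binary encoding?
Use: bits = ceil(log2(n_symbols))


log2(7897) = 12.9471
Bracket: 2^12 = 4096 < 7897 <= 2^13 = 8192
So ceil(log2(7897)) = 13

bits = ceil(log2(7897)) = ceil(12.9471) = 13 bits


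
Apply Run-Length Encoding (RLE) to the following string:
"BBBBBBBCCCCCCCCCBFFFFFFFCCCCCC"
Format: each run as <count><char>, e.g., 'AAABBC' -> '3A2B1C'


Scanning runs left to right:
  i=0: run of 'B' x 7 -> '7B'
  i=7: run of 'C' x 9 -> '9C'
  i=16: run of 'B' x 1 -> '1B'
  i=17: run of 'F' x 7 -> '7F'
  i=24: run of 'C' x 6 -> '6C'

RLE = 7B9C1B7F6C


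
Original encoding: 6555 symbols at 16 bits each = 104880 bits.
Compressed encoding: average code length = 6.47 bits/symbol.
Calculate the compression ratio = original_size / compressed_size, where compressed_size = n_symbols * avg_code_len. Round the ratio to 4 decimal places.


original_size = n_symbols * orig_bits = 6555 * 16 = 104880 bits
compressed_size = n_symbols * avg_code_len = 6555 * 6.47 = 42410.85 bits
ratio = original_size / compressed_size = 104880 / 42410.85 = 2.473

Compression ratio = 2.473


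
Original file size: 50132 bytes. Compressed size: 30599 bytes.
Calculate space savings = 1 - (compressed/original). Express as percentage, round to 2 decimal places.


ratio = compressed/original = 30599/50132 = 0.610369
savings = 1 - ratio = 1 - 0.610369 = 0.389631
as a percentage: 0.389631 * 100 = 38.96%

Space savings = 1 - 30599/50132 = 38.96%


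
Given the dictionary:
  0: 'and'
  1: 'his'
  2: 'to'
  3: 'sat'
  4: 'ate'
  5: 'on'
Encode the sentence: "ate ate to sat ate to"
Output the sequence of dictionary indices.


Look up each word in the dictionary:
  'ate' -> 4
  'ate' -> 4
  'to' -> 2
  'sat' -> 3
  'ate' -> 4
  'to' -> 2

Encoded: [4, 4, 2, 3, 4, 2]


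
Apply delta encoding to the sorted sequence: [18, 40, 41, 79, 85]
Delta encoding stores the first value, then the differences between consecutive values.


First value: 18
Deltas:
  40 - 18 = 22
  41 - 40 = 1
  79 - 41 = 38
  85 - 79 = 6


Delta encoded: [18, 22, 1, 38, 6]


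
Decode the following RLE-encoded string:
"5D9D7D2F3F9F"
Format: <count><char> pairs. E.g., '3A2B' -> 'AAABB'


Expanding each <count><char> pair:
  5D -> 'DDDDD'
  9D -> 'DDDDDDDDD'
  7D -> 'DDDDDDD'
  2F -> 'FF'
  3F -> 'FFF'
  9F -> 'FFFFFFFFF'

Decoded = DDDDDDDDDDDDDDDDDDDDDFFFFFFFFFFFFFF


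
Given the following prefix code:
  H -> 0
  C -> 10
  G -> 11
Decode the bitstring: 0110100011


Decoding step by step:
Bits 0 -> H
Bits 11 -> G
Bits 0 -> H
Bits 10 -> C
Bits 0 -> H
Bits 0 -> H
Bits 11 -> G


Decoded message: HGHCHHG


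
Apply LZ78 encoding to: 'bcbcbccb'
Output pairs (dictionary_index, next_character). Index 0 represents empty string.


LZ78 encoding steps:
Dictionary: {0: ''}
Step 1: w='' (idx 0), next='b' -> output (0, 'b'), add 'b' as idx 1
Step 2: w='' (idx 0), next='c' -> output (0, 'c'), add 'c' as idx 2
Step 3: w='b' (idx 1), next='c' -> output (1, 'c'), add 'bc' as idx 3
Step 4: w='bc' (idx 3), next='c' -> output (3, 'c'), add 'bcc' as idx 4
Step 5: w='b' (idx 1), end of input -> output (1, '')


Encoded: [(0, 'b'), (0, 'c'), (1, 'c'), (3, 'c'), (1, '')]


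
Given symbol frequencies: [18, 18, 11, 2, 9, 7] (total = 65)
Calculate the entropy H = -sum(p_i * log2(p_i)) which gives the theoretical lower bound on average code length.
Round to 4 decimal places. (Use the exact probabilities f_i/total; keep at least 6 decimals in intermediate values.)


Per-symbol terms -p_i * log2(p_i) with p_i = f_i/65:
  p = 18/65 = 0.276923: log2(p) = -1.852443, -p*log2(p) = 0.512984
  p = 18/65 = 0.276923: log2(p) = -1.852443, -p*log2(p) = 0.512984
  p = 11/65 = 0.169231: log2(p) = -2.562936, -p*log2(p) = 0.433728
  p = 2/65 = 0.030769: log2(p) = -5.022368, -p*log2(p) = 0.154534
  p = 9/65 = 0.138462: log2(p) = -2.852443, -p*log2(p) = 0.394954
  p = 7/65 = 0.107692: log2(p) = -3.215013, -p*log2(p) = 0.346232
H = 0.512984 + 0.512984 + 0.433728 + 0.154534 + 0.394954 + 0.346232 = 2.355416

H = 2.3554 bits/symbol


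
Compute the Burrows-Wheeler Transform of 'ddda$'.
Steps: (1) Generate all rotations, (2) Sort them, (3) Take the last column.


Rotations (sorted):
  0: $ddda -> last char: a
  1: a$ddd -> last char: d
  2: da$dd -> last char: d
  3: dda$d -> last char: d
  4: ddda$ -> last char: $


BWT = addd$


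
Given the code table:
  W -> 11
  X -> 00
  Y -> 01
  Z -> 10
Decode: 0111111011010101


Decoding:
01 -> Y
11 -> W
11 -> W
10 -> Z
11 -> W
01 -> Y
01 -> Y
01 -> Y


Result: YWWZWYYY


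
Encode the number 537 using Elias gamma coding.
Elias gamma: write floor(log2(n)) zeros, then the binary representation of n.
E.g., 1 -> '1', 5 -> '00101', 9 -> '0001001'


num_bits = floor(log2(537)) + 1 = 10
leading_zeros = num_bits - 1 = 9
binary(537) = 1000011001

Elias gamma(537) = '000000000' + '1000011001' = 0000000001000011001 (19 bits)


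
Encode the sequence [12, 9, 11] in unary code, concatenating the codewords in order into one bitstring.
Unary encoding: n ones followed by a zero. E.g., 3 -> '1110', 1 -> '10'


Encode each number as n ones followed by a terminating 0:
  12 -> 1111111111110 (13 bits)
  9 -> 1111111110 (10 bits)
  11 -> 111111111110 (12 bits)
Total length = 13 + 10 + 12 = 35 bits.

Unary([12, 9, 11]) = 11111111111101111111110111111111110 (35 bits)


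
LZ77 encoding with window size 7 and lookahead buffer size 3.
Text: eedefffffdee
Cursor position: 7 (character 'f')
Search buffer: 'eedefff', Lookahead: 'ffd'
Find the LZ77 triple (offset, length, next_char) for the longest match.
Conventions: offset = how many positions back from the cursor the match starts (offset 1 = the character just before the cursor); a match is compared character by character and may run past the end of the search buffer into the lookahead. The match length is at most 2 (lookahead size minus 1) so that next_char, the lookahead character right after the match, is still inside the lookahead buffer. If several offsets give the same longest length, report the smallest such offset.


Try each offset into the search buffer:
  offset=1 (pos 6, char 'f'): match length 2
  offset=2 (pos 5, char 'f'): match length 2
  offset=3 (pos 4, char 'f'): match length 2
  offset=4 (pos 3, char 'e'): match length 0
  offset=5 (pos 2, char 'd'): match length 0
  offset=6 (pos 1, char 'e'): match length 0
  offset=7 (pos 0, char 'e'): match length 0
Longest match has length 2, found at offsets 1, 2, 3; take the smallest, offset 1.
next_char = character at position 7 + 2 = 9 -> 'd'

Best match: offset=1, length=2 (matching 'ff' starting at position 6)
LZ77 triple: (1, 2, 'd')


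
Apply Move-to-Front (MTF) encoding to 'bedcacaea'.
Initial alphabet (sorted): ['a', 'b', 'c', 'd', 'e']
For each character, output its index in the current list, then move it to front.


MTF encoding:
'b': index 1 in ['a', 'b', 'c', 'd', 'e'] -> ['b', 'a', 'c', 'd', 'e']
'e': index 4 in ['b', 'a', 'c', 'd', 'e'] -> ['e', 'b', 'a', 'c', 'd']
'd': index 4 in ['e', 'b', 'a', 'c', 'd'] -> ['d', 'e', 'b', 'a', 'c']
'c': index 4 in ['d', 'e', 'b', 'a', 'c'] -> ['c', 'd', 'e', 'b', 'a']
'a': index 4 in ['c', 'd', 'e', 'b', 'a'] -> ['a', 'c', 'd', 'e', 'b']
'c': index 1 in ['a', 'c', 'd', 'e', 'b'] -> ['c', 'a', 'd', 'e', 'b']
'a': index 1 in ['c', 'a', 'd', 'e', 'b'] -> ['a', 'c', 'd', 'e', 'b']
'e': index 3 in ['a', 'c', 'd', 'e', 'b'] -> ['e', 'a', 'c', 'd', 'b']
'a': index 1 in ['e', 'a', 'c', 'd', 'b'] -> ['a', 'e', 'c', 'd', 'b']


Output: [1, 4, 4, 4, 4, 1, 1, 3, 1]


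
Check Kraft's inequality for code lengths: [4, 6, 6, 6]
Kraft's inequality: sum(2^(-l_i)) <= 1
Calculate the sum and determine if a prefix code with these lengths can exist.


Sum = 2^(-4) + 2^(-6) + 2^(-6) + 2^(-6)
    = 0.0625 + 0.015625 + 0.015625 + 0.015625
    = 7/64 = 0.109375
Since 0.109375 <= 1, Kraft's inequality IS satisfied.
A prefix code with these lengths CAN exist.

Kraft sum = 0.109375. Satisfied.


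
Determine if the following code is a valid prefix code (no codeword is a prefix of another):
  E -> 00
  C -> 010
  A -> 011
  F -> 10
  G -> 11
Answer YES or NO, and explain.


Checking each pair (does one codeword prefix another?):
  E='00' vs C='010': no prefix
  E='00' vs A='011': no prefix
  E='00' vs F='10': no prefix
  E='00' vs G='11': no prefix
  C='010' vs E='00': no prefix
  C='010' vs A='011': no prefix
  C='010' vs F='10': no prefix
  C='010' vs G='11': no prefix
  A='011' vs E='00': no prefix
  A='011' vs C='010': no prefix
  A='011' vs F='10': no prefix
  A='011' vs G='11': no prefix
  F='10' vs E='00': no prefix
  F='10' vs C='010': no prefix
  F='10' vs A='011': no prefix
  F='10' vs G='11': no prefix
  G='11' vs E='00': no prefix
  G='11' vs C='010': no prefix
  G='11' vs A='011': no prefix
  G='11' vs F='10': no prefix
No violation found over all pairs.

YES -- this is a valid prefix code. No codeword is a prefix of any other codeword.


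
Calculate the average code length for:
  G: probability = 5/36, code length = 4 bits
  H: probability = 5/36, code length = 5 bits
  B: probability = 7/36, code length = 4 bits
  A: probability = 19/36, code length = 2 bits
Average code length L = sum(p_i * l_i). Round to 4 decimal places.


Weighted contributions p_i * l_i:
  G: (5/36) * 4 = 20/36
  H: (5/36) * 5 = 25/36
  B: (7/36) * 4 = 28/36
  A: (19/36) * 2 = 38/36
Sum = (20 + 25 + 28 + 38)/36 = 111/36

L = 111/36 = 3.0833 bits/symbol


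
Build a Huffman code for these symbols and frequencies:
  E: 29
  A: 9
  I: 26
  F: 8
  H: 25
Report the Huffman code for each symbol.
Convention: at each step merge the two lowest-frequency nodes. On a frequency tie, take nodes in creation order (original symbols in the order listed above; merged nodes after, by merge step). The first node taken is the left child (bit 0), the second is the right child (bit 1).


Huffman tree construction:
Step 1: Merge F(8) + A(9) = 17
Step 2: Merge (F+A)(17) + H(25) = 42
Step 3: Merge I(26) + E(29) = 55
Step 4: Merge ((F+A)+H)(42) + (I+E)(55) = 97
Read each symbol's code off the tree from the root (left child = 0, right child = 1).

Codes:
  E: 11 (length 2)
  A: 001 (length 3)
  I: 10 (length 2)
  F: 000 (length 3)
  H: 01 (length 2)
Average code length: 211/97 = 2.1753 bits/symbol


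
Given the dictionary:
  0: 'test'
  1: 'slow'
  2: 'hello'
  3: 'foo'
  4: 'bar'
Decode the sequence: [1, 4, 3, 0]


Look up each index in the dictionary:
  1 -> 'slow'
  4 -> 'bar'
  3 -> 'foo'
  0 -> 'test'

Decoded: "slow bar foo test"


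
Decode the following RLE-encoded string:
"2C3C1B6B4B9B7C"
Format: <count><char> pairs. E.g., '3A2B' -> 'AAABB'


Expanding each <count><char> pair:
  2C -> 'CC'
  3C -> 'CCC'
  1B -> 'B'
  6B -> 'BBBBBB'
  4B -> 'BBBB'
  9B -> 'BBBBBBBBB'
  7C -> 'CCCCCCC'

Decoded = CCCCCBBBBBBBBBBBBBBBBBBBBCCCCCCC


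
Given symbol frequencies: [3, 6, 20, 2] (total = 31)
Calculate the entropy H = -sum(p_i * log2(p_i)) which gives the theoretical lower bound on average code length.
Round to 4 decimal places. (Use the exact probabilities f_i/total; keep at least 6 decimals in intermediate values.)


Per-symbol terms -p_i * log2(p_i) with p_i = f_i/31:
  p = 3/31 = 0.096774: log2(p) = -3.369234, -p*log2(p) = 0.326055
  p = 6/31 = 0.193548: log2(p) = -2.369234, -p*log2(p) = 0.458561
  p = 20/31 = 0.645161: log2(p) = -0.632268, -p*log2(p) = 0.407915
  p = 2/31 = 0.064516: log2(p) = -3.954196, -p*log2(p) = 0.255109
H = 0.326055 + 0.458561 + 0.407915 + 0.255109 = 1.447640

H = 1.4476 bits/symbol


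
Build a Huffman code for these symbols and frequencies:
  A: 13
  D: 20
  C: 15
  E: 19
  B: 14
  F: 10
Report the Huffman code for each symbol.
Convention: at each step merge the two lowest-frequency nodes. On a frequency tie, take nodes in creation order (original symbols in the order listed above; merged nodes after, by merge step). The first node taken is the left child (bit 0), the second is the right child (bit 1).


Huffman tree construction:
Step 1: Merge F(10) + A(13) = 23
Step 2: Merge B(14) + C(15) = 29
Step 3: Merge E(19) + D(20) = 39
Step 4: Merge (F+A)(23) + (B+C)(29) = 52
Step 5: Merge (E+D)(39) + ((F+A)+(B+C))(52) = 91
Read each symbol's code off the tree from the root (left child = 0, right child = 1).

Codes:
  A: 101 (length 3)
  D: 01 (length 2)
  C: 111 (length 3)
  E: 00 (length 2)
  B: 110 (length 3)
  F: 100 (length 3)
Average code length: 234/91 = 2.5714 bits/symbol


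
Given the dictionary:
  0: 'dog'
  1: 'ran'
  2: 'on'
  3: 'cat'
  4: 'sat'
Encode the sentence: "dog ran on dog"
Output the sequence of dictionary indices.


Look up each word in the dictionary:
  'dog' -> 0
  'ran' -> 1
  'on' -> 2
  'dog' -> 0

Encoded: [0, 1, 2, 0]


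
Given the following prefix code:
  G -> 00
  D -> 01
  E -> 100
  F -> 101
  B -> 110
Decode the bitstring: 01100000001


Decoding step by step:
Bits 01 -> D
Bits 100 -> E
Bits 00 -> G
Bits 00 -> G
Bits 01 -> D


Decoded message: DEGGD


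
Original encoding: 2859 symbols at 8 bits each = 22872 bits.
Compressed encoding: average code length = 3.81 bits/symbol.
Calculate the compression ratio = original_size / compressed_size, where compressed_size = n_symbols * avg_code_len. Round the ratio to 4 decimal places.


original_size = n_symbols * orig_bits = 2859 * 8 = 22872 bits
compressed_size = n_symbols * avg_code_len = 2859 * 3.81 = 10892.79 bits
ratio = original_size / compressed_size = 22872 / 10892.79 = 2.0997

Compression ratio = 2.0997


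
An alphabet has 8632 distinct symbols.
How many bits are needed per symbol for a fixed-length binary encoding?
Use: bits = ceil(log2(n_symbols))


log2(8632) = 13.0755
Bracket: 2^13 = 8192 < 8632 <= 2^14 = 16384
So ceil(log2(8632)) = 14

bits = ceil(log2(8632)) = ceil(13.0755) = 14 bits


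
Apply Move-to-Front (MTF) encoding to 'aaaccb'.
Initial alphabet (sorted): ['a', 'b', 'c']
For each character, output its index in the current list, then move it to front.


MTF encoding:
'a': index 0 in ['a', 'b', 'c'] -> ['a', 'b', 'c']
'a': index 0 in ['a', 'b', 'c'] -> ['a', 'b', 'c']
'a': index 0 in ['a', 'b', 'c'] -> ['a', 'b', 'c']
'c': index 2 in ['a', 'b', 'c'] -> ['c', 'a', 'b']
'c': index 0 in ['c', 'a', 'b'] -> ['c', 'a', 'b']
'b': index 2 in ['c', 'a', 'b'] -> ['b', 'c', 'a']


Output: [0, 0, 0, 2, 0, 2]


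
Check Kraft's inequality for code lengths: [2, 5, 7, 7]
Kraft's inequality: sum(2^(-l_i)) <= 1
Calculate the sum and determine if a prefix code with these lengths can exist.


Sum = 2^(-2) + 2^(-5) + 2^(-7) + 2^(-7)
    = 0.25 + 0.03125 + 0.0078125 + 0.0078125
    = 38/128 = 0.296875
Since 0.296875 <= 1, Kraft's inequality IS satisfied.
A prefix code with these lengths CAN exist.

Kraft sum = 0.296875. Satisfied.


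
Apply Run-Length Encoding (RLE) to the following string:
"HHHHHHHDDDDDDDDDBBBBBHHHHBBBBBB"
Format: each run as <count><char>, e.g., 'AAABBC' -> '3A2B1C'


Scanning runs left to right:
  i=0: run of 'H' x 7 -> '7H'
  i=7: run of 'D' x 9 -> '9D'
  i=16: run of 'B' x 5 -> '5B'
  i=21: run of 'H' x 4 -> '4H'
  i=25: run of 'B' x 6 -> '6B'

RLE = 7H9D5B4H6B


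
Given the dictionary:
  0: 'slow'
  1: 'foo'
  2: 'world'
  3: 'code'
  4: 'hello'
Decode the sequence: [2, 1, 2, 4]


Look up each index in the dictionary:
  2 -> 'world'
  1 -> 'foo'
  2 -> 'world'
  4 -> 'hello'

Decoded: "world foo world hello"


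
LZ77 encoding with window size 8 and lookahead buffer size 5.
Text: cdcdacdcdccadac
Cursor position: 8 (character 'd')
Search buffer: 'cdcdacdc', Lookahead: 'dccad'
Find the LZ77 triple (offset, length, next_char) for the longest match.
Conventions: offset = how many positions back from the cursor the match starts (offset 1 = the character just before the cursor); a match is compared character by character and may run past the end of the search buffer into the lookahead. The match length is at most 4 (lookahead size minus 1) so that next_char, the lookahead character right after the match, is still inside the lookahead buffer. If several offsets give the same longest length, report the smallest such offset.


Try each offset into the search buffer:
  offset=1 (pos 7, char 'c'): match length 0
  offset=2 (pos 6, char 'd'): match length 2
  offset=3 (pos 5, char 'c'): match length 0
  offset=4 (pos 4, char 'a'): match length 0
  offset=5 (pos 3, char 'd'): match length 1
  offset=6 (pos 2, char 'c'): match length 0
  offset=7 (pos 1, char 'd'): match length 2
  offset=8 (pos 0, char 'c'): match length 0
Longest match has length 2, found at offsets 2, 7; take the smallest, offset 2.
next_char = character at position 8 + 2 = 10 -> 'c'

Best match: offset=2, length=2 (matching 'dc' starting at position 6)
LZ77 triple: (2, 2, 'c')


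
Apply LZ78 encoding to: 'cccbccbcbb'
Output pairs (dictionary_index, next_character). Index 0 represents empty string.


LZ78 encoding steps:
Dictionary: {0: ''}
Step 1: w='' (idx 0), next='c' -> output (0, 'c'), add 'c' as idx 1
Step 2: w='c' (idx 1), next='c' -> output (1, 'c'), add 'cc' as idx 2
Step 3: w='' (idx 0), next='b' -> output (0, 'b'), add 'b' as idx 3
Step 4: w='cc' (idx 2), next='b' -> output (2, 'b'), add 'ccb' as idx 4
Step 5: w='c' (idx 1), next='b' -> output (1, 'b'), add 'cb' as idx 5
Step 6: w='b' (idx 3), end of input -> output (3, '')


Encoded: [(0, 'c'), (1, 'c'), (0, 'b'), (2, 'b'), (1, 'b'), (3, '')]


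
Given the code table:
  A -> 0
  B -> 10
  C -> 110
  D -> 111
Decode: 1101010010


Decoding:
110 -> C
10 -> B
10 -> B
0 -> A
10 -> B


Result: CBBAB


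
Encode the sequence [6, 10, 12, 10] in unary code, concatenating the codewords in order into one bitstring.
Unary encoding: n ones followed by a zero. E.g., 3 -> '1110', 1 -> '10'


Encode each number as n ones followed by a terminating 0:
  6 -> 1111110 (7 bits)
  10 -> 11111111110 (11 bits)
  12 -> 1111111111110 (13 bits)
  10 -> 11111111110 (11 bits)
Total length = 7 + 11 + 13 + 11 = 42 bits.

Unary([6, 10, 12, 10]) = 111111011111111110111111111111011111111110 (42 bits)


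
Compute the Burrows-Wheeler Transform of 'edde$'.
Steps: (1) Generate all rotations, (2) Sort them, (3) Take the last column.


Rotations (sorted):
  0: $edde -> last char: e
  1: dde$e -> last char: e
  2: de$ed -> last char: d
  3: e$edd -> last char: d
  4: edde$ -> last char: $


BWT = eedd$


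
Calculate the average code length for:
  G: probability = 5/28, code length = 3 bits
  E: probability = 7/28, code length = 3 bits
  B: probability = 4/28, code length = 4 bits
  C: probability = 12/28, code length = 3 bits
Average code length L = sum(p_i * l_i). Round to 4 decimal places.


Weighted contributions p_i * l_i:
  G: (5/28) * 3 = 15/28
  E: (7/28) * 3 = 21/28
  B: (4/28) * 4 = 16/28
  C: (12/28) * 3 = 36/28
Sum = (15 + 21 + 16 + 36)/28 = 88/28

L = 88/28 = 3.1429 bits/symbol


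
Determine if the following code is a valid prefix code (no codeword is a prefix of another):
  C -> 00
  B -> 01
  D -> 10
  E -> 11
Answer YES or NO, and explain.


Checking each pair (does one codeword prefix another?):
  C='00' vs B='01': no prefix
  C='00' vs D='10': no prefix
  C='00' vs E='11': no prefix
  B='01' vs C='00': no prefix
  B='01' vs D='10': no prefix
  B='01' vs E='11': no prefix
  D='10' vs C='00': no prefix
  D='10' vs B='01': no prefix
  D='10' vs E='11': no prefix
  E='11' vs C='00': no prefix
  E='11' vs B='01': no prefix
  E='11' vs D='10': no prefix
No violation found over all pairs.

YES -- this is a valid prefix code. No codeword is a prefix of any other codeword.


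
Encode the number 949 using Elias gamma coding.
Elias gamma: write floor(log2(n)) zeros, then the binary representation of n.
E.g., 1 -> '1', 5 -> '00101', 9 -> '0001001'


num_bits = floor(log2(949)) + 1 = 10
leading_zeros = num_bits - 1 = 9
binary(949) = 1110110101

Elias gamma(949) = '000000000' + '1110110101' = 0000000001110110101 (19 bits)


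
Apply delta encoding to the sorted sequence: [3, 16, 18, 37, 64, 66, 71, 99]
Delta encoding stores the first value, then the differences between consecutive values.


First value: 3
Deltas:
  16 - 3 = 13
  18 - 16 = 2
  37 - 18 = 19
  64 - 37 = 27
  66 - 64 = 2
  71 - 66 = 5
  99 - 71 = 28


Delta encoded: [3, 13, 2, 19, 27, 2, 5, 28]


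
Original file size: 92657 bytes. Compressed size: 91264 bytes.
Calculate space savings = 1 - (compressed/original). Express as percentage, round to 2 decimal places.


ratio = compressed/original = 91264/92657 = 0.984966
savings = 1 - ratio = 1 - 0.984966 = 0.015034
as a percentage: 0.015034 * 100 = 1.5%

Space savings = 1 - 91264/92657 = 1.5%


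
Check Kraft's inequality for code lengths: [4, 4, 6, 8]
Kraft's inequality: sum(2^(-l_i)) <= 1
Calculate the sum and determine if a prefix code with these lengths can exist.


Sum = 2^(-4) + 2^(-4) + 2^(-6) + 2^(-8)
    = 0.0625 + 0.0625 + 0.015625 + 0.00390625
    = 37/256 = 0.14453125
Since 0.14453125 <= 1, Kraft's inequality IS satisfied.
A prefix code with these lengths CAN exist.

Kraft sum = 0.14453125. Satisfied.


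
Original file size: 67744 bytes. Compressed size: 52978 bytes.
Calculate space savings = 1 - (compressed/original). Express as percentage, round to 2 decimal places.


ratio = compressed/original = 52978/67744 = 0.782032
savings = 1 - ratio = 1 - 0.782032 = 0.217968
as a percentage: 0.217968 * 100 = 21.8%

Space savings = 1 - 52978/67744 = 21.8%


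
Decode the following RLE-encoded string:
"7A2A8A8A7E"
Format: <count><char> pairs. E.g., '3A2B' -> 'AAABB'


Expanding each <count><char> pair:
  7A -> 'AAAAAAA'
  2A -> 'AA'
  8A -> 'AAAAAAAA'
  8A -> 'AAAAAAAA'
  7E -> 'EEEEEEE'

Decoded = AAAAAAAAAAAAAAAAAAAAAAAAAEEEEEEE


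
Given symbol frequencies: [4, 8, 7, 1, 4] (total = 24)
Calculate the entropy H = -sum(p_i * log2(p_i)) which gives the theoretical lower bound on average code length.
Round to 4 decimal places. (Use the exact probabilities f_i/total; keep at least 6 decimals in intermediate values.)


Per-symbol terms -p_i * log2(p_i) with p_i = f_i/24:
  p = 4/24 = 0.166667: log2(p) = -2.584963, -p*log2(p) = 0.430827
  p = 8/24 = 0.333333: log2(p) = -1.584963, -p*log2(p) = 0.528321
  p = 7/24 = 0.291667: log2(p) = -1.777608, -p*log2(p) = 0.518469
  p = 1/24 = 0.041667: log2(p) = -4.584963, -p*log2(p) = 0.191040
  p = 4/24 = 0.166667: log2(p) = -2.584963, -p*log2(p) = 0.430827
H = 0.430827 + 0.528321 + 0.518469 + 0.191040 + 0.430827 = 2.099484

H = 2.0995 bits/symbol


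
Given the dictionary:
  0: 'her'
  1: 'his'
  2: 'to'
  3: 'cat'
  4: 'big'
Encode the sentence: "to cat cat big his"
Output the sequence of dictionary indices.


Look up each word in the dictionary:
  'to' -> 2
  'cat' -> 3
  'cat' -> 3
  'big' -> 4
  'his' -> 1

Encoded: [2, 3, 3, 4, 1]
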